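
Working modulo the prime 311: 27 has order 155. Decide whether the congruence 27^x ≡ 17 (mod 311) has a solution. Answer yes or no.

17 ∈ ⟨27⟩ iff 17^155 ≡ 1 (mod 311), since |⟨27⟩| = 155.
17^155 mod 311 = 310.
Since 310 ≠ 1, 17 does not lie in the subgroup.

no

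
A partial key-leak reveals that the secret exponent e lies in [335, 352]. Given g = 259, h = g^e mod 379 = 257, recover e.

352

Compute 259^335 mod 379 = 78, then multiply by 259 repeatedly:
  259^335=78  259^336=115  259^337=223  259^338=149  259^339=312
  259^340=81  259^341=134  259^342=217  259^343=111  259^344=324
  259^345=157  259^346=110  259^347=65  259^348=159  259^349=249
  259^350=61  259^351=260  259^352=257
Found 257 at exponent 352.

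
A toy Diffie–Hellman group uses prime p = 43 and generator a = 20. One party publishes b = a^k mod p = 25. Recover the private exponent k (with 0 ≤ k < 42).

32

Baby-step giant-step with m = ceil(sqrt(42)) = 7.
Baby table (20^j mod 43 for j=0..6):
  0:1  1:20  2:13  3:2  4:40  5:26  6:4
Giant step factor: 20^(-7) ≡ 7 (mod 43).
Scan 25·7^i mod 43 for i = 0, 1, …:
  i=0: 25   i=1: 3   i=2: 21   i=3: 18
  i=4: 40
Match at i=4, j=4: k = 4·7 + 4 = 32.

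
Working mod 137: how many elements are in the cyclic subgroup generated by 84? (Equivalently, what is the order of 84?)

136

The order of 84 must divide p − 1 = 136 = 2^3 · 17.
Divisors: 1, 2, 4, 8, 17, 34, 68, 136.
Check each in increasing order: 84^1 ≡ 84;  84^2 ≡ 69;  84^4 ≡ 103;  84^8 ≡ 60;  84^17 ≡ 41;  84^34 ≡ 37;  84^68 ≡ 136;  84^136 ≡ 1.
Smallest exponent giving 1 is 136.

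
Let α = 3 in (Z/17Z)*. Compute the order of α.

The order of 3 must divide p − 1 = 16 = 2^4.
Divisors: 1, 2, 4, 8, 16.
Check each in increasing order: 3^1 ≡ 3;  3^2 ≡ 9;  3^4 ≡ 13;  3^8 ≡ 16;  3^16 ≡ 1.
Smallest exponent giving 1 is 16.

16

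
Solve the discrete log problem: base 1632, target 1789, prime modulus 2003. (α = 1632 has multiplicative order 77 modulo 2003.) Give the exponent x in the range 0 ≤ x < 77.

Successive powers of 1632 modulo 2003:
  1632^0=1  1632^1=1632  1632^2=1437  1632^3=1674  1632^4=1879  1632^5=1938
  1632^6=79  1632^7=736  1632^8=1355  1632^9=48  1632^10=219  1632^11=874
  1632^12=232  1632^13=57  1632^14=886  1632^15=1789
So 1632^15 ≡ 1789 (mod 2003), giving x = 15.

15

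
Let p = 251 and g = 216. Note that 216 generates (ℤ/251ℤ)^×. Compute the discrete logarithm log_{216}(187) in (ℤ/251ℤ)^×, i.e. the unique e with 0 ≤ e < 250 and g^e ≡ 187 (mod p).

95

Baby-step giant-step with m = ceil(sqrt(250)) = 16.
Baby table (216^j mod 251 for j=0..15):
  0:1  1:216  2:221  3:46  4:147  5:126  6:108  7:236
  8:23  9:199  10:63  11:54  12:118  13:137  14:225  15:157
Giant step factor: 216^(-16) ≡ 93 (mod 251).
Scan 187·93^i mod 251 for i = 0, 1, …:
  i=0: 187   i=1: 72   i=2: 170   i=3: 248
  i=4: 223   i=5: 157
Match at i=5, j=15: e = 5·16 + 15 = 95.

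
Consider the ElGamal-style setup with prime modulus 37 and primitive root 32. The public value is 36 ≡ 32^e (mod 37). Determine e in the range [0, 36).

18

Successive powers of 32 modulo 37:
  32^0=1  32^1=32  32^2=25  32^3=23  32^4=33  32^5=20
  32^6=11  32^7=19  32^8=16  32^9=31  32^10=30  32^11=35
  32^12=10  32^13=24  32^14=28  32^15=8  32^16=34  32^17=15
  32^18=36
So 32^18 ≡ 36 (mod 37), giving e = 18.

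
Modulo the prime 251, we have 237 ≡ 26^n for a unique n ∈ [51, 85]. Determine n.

74

Compute 26^51 mod 251 = 18, then multiply by 26 repeatedly:
  26^51=18  26^52=217  26^53=120  26^54=108  26^55=47
  26^56=218  26^57=146  26^58=31  26^59=53  26^60=123
  26^61=186  26^62=67  26^63=236  26^64=112  26^65=151
  26^66=161  26^67=170  26^68=153  26^69=213  26^70=16
  26^71=165  26^72=23  26^73=96  26^74=237
Found 237 at exponent 74.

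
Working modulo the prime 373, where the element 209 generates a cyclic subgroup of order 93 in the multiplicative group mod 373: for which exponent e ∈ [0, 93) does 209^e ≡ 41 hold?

Baby-step giant-step with m = ceil(sqrt(93)) = 10.
Baby table (209^j mod 373 for j=0..9):
  0:1  1:209  2:40  3:154  4:108  5:192  6:217  7:220
  8:101  9:221
Giant step factor: 209^(-10) ≡ 148 (mod 373).
Scan 41·148^i mod 373 for i = 0, 1, …:
  i=0: 41   i=1: 100   i=2: 253   i=3: 144
  i=4: 51   i=5: 88   i=6: 342   i=7: 261
  i=8: 209
Match at i=8, j=1: e = 8·10 + 1 = 81.

81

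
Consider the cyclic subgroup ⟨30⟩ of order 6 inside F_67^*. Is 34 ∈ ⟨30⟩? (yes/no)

no

34 ∈ ⟨30⟩ iff 34^6 ≡ 1 (mod 67), since |⟨30⟩| = 6.
34^6 mod 67 = 22.
Since 22 ≠ 1, 34 does not lie in the subgroup.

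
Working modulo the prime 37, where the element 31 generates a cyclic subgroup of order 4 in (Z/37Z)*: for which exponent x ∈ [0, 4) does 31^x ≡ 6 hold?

Successive powers of 31 modulo 37:
  31^0=1  31^1=31  31^2=36  31^3=6
So 31^3 ≡ 6 (mod 37), giving x = 3.

3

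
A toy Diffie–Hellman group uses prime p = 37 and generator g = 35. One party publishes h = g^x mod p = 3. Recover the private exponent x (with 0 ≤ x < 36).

26

Successive powers of 35 modulo 37:
  35^0=1  35^1=35  35^2=4  35^3=29  35^4=16  35^5=5
  35^6=27  35^7=20  35^8=34  35^9=6  35^10=25  35^11=24
  35^12=26  35^13=22  35^14=30  35^15=14  35^16=9  35^17=19
  35^18=36  35^19=2  35^20=33  35^21=8  35^22=21  35^23=32
  35^24=10  35^25=17  35^26=3
So 35^26 ≡ 3 (mod 37), giving x = 26.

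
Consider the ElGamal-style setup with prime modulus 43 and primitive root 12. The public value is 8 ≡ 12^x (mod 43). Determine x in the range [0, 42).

3

Baby-step giant-step with m = ceil(sqrt(42)) = 7.
Baby table (12^j mod 43 for j=0..6):
  0:1  1:12  2:15  3:8  4:10  5:34  6:21
Giant step factor: 12^(-7) ≡ 7 (mod 43).
Scan 8·7^i mod 43 for i = 0, 1, …:
  i=0: 8
Match at i=0, j=3: x = 0·7 + 3 = 3.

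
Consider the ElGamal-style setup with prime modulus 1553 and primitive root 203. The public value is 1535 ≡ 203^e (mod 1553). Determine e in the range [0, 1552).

1546

Baby-step giant-step with m = ceil(sqrt(1552)) = 40.
Baby table (203^j mod 1553 for j=0..39):
  0:1  1:203  2:831  3:969  4:1029  5:785  6:949  7:75
  8:1248  9:205  10:1237  11:1078  12:1414  13:1290  14:966  15:420
  16:1398  17:1148  18:94  19:446  20:464  21:1012  22:440  23:799
  24:685  25:838  26:837  27:634  28:1356  29:387  30:911  31:126
  32:730  33:655  34:960  35:755  36:1071  37:1546  38:132  39:395
Giant step factor: 203^(-40) ≡ 495 (mod 1553).
Scan 1535·495^i mod 1553 for i = 0, 1, …:
  i=0: 1535   i=1: 408   i=2: 70   i=3: 484
  i=4: 418   i=5: 361   i=6: 100   i=7: 1357
  i=8: 819   i=9: 72     …   i=37: 397
  i=38: 837
Match at i=38, j=26: e = 38·40 + 26 = 1546.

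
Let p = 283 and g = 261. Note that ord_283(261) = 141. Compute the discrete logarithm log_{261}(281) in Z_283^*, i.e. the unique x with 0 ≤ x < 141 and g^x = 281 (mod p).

93

Baby-step giant-step with m = ceil(sqrt(141)) = 12.
Baby table (261^j mod 283 for j=0..11):
  0:1  1:261  2:201  3:106  4:215  5:81  6:199  7:150
  8:96  9:152  10:52  11:271
Giant step factor: 261^(-12) ≡ 134 (mod 283).
Scan 281·134^i mod 283 for i = 0, 1, …:
  i=0: 281   i=1: 15   i=2: 29   i=3: 207
  i=4: 4   i=5: 253   i=6: 225   i=7: 152
Match at i=7, j=9: x = 7·12 + 9 = 93.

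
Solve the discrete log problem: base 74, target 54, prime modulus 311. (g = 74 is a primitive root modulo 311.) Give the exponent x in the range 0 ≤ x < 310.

34

Baby-step giant-step with m = ceil(sqrt(310)) = 18.
Baby table (74^j mod 311 for j=0..17):
  0:1  1:74  2:189  3:302  4:267  5:165  6:81  7:85
  8:70  9:204  10:168  11:303  12:30  13:43  14:72  15:41
  16:235  17:285
Giant step factor: 74^(-18) ≡ 252 (mod 311).
Scan 54·252^i mod 311 for i = 0, 1, …:
  i=0: 54   i=1: 235
Match at i=1, j=16: x = 1·18 + 16 = 34.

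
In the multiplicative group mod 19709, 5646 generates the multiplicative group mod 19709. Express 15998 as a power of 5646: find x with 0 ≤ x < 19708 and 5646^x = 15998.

Baby-step giant-step with m = ceil(sqrt(19708)) = 141.
Baby table (5646^j mod 19709 for j=0..140):
  0:1  1:5646  2:7863  3:9830  4:19345  5:14301  6:15382  7:8918
  8:14242  9:17321  10:18017  11:5833  12:19088  13:2036  14:4909  15:5360
  16:9245  17:7838  18:6643  19:151  20:5059  21:4773  22:6155  23:4163
  24:11170  25:16729  26:6406  27:2261  28:13883  29:725  30:13587  31:4774
  32:11801  33:12026  34:1291  35:16365  36:998  37:17643  38:3092  39:14967
  40:11199  41:3082  42:17634  43:11405  44:3327  45:1565  46:6358  47:7179
  48:10930  49:1901  50:11350  51:8141  52:2698  53:17560  54:7490  55:12735
  56:3378  57:13585  58:13191  59:15784  60:12075  61:2019  62:7472  63:9652
  64:19516  65:14026  66:34  67:14583  68:11125  69:18876  70:7333  71:13218
  72:10554  73:7577  74:11212  75:17353  76:1599  77:1232  78:18304  79:10097
  80:9234  81:4859  82:18695  83:10275  84:9063  85:5134  86:14334  87:4610
  88:12180  89:3579  90:5309  91:16934  92:1005  93:17747  94:18715  95:4941
  96:8651  97:4644  98:7054  99:14704  100:4476  101:4558  102:14223  103:8592
  104:6583  105:16153  106:6295  107:6243  108:8286  109:13299  110:14573  111:13792
  112:19082  113:7578  114:16858  115:5507  116:11429  117:868  118:12896  119:5770
  120:18152  121:19101  122:16307  123:8583  124:14896  125:4513  126:16370  127:9519
  128:17540  129:12824  130:13147  131:3868  132:1156  133:3097  134:3779  135:11096
  136:12814  137:15814  138:4074  139:1401  140:6737
Giant step factor: 5646^(-141) ≡ 16305 (mod 19709).
Scan 15998·16305^i mod 19709 for i = 0, 1, …:
  i=0: 15998   i=1: 18484   i=2: 11301   i=3: 3364
  i=4: 19582   i=5: 18419   i=6: 15762   i=7: 13759
  i=8: 12657   i=9: 19155     …   i=111: 16940
  i=112: 4774
Match at i=112, j=31: x = 112·141 + 31 = 15823.

15823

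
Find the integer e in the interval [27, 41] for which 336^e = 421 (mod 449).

Compute 336^27 mod 449 = 103, then multiply by 336 repeatedly:
  336^27=103  336^28=35  336^29=86  336^30=160  336^31=329
  336^32=90  336^33=157  336^34=219  336^35=397  336^36=39
  336^37=83  336^38=50  336^39=187  336^40=421
Found 421 at exponent 40.

40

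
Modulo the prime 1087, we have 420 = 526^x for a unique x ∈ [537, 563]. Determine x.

Compute 526^537 mod 1087 = 296, then multiply by 526 repeatedly:
  526^537=296  526^538=255  526^539=429  526^540=645  526^541=126
  526^542=1056  526^543=1086  526^544=561  526^545=509  526^546=332
  526^547=712  526^548=584  526^549=650  526^550=582  526^551=685
  526^552=513  526^553=262  526^554=850  526^555=343  526^556=1063
  526^557=420
Found 420 at exponent 557.

557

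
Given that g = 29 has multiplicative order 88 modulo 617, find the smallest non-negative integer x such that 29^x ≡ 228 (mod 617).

75

Baby-step giant-step with m = ceil(sqrt(88)) = 10.
Baby table (29^j mod 617 for j=0..9):
  0:1  1:29  2:224  3:326  4:199  5:218  6:152  7:89
  8:113  9:192
Giant step factor: 29^(-10) ≡ 288 (mod 617).
Scan 228·288^i mod 617 for i = 0, 1, …:
  i=0: 228   i=1: 262   i=2: 182   i=3: 588
  i=4: 286   i=5: 307   i=6: 185   i=7: 218
Match at i=7, j=5: x = 7·10 + 5 = 75.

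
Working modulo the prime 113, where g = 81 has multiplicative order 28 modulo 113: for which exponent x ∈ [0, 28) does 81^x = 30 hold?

24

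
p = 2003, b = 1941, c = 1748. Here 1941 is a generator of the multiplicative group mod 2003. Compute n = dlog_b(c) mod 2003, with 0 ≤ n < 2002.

Baby-step giant-step with m = ceil(sqrt(2002)) = 45.
Baby table (1941^j mod 2003 for j=0..44):
  0:1  1:1941  2:1841  3:29  4:205  5:1311  6:841  7:1939
  8:1965  9:353  10:147  11:901  12:222  13:257  14:90  15:429
  16:1444  17:607  18:423  19:1816  20:1579  21:249  22:586  23:1725
  24:1212  25:970  26:1953  27:1097  28:88  29:553  30:1768  31:549
  32:13  33:1197  34:1900  35:377  36:662  37:1019  38:918  39:1171
  40:1509  41:583  42:1911  43:1698  44:883
Giant step factor: 1941^(-45) ≡ 1753 (mod 2003).
Scan 1748·1753^i mod 2003 for i = 0, 1, …:
  i=0: 1748   i=1: 1657   i=2: 371   i=3: 1391
  i=4: 772   i=5: 1291   i=6: 1736   i=7: 651
  i=8: 1496   i=9: 561     …   i=18: 1570
  i=19: 88
Match at i=19, j=28: n = 19·45 + 28 = 883.

883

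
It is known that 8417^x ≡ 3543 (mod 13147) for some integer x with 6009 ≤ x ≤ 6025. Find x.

Compute 8417^6009 mod 13147 = 6466, then multiply by 8417 repeatedly:
  8417^6009=6466  8417^6010=8889  8417^6011=12283  8417^6012=11150  8417^6013=6264
  8417^6014=4618  8417^6015=7174  8417^6016=12534  8417^6017=7150  8417^6018=7731
  8417^6019=7324  8417^6020=12972  8417^6021=12636  8417^6022=11129  8417^6023=418
  8417^6024=8057  8417^6025=3543
Found 3543 at exponent 6025.

6025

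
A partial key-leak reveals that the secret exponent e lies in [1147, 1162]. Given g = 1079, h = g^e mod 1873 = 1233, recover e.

Compute 1079^1147 mod 1873 = 583, then multiply by 1079 repeatedly:
  1079^1147=583  1079^1148=1602  1079^1149=1652  1079^1150=1285  1079^1151=495
  1079^1152=300  1079^1153=1544  1079^1154=879  1079^1155=703  1079^1156=1845
  1079^1157=1629  1079^1158=817  1079^1159=1233
Found 1233 at exponent 1159.

1159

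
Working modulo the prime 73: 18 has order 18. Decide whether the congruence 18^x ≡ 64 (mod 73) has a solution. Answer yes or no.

64 ∈ ⟨18⟩ iff 64^18 ≡ 1 (mod 73), since |⟨18⟩| = 18.
64^18 mod 73 = 1.
Since 1 = 1, 64 lies in the subgroup.

yes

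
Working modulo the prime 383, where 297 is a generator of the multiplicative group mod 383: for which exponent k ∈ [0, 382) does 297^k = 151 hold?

Baby-step giant-step with m = ceil(sqrt(382)) = 20.
Baby table (297^j mod 383 for j=0..19):
  0:1  1:297  2:119  3:107  4:373  5:94  6:342  7:79
  8:100  9:209  10:27  11:359  12:149  13:208  14:113  15:240
  16:42  17:218  18:19  19:281
Giant step factor: 297^(-20) ≡ 207 (mod 383).
Scan 151·207^i mod 383 for i = 0, 1, …:
  i=0: 151   i=1: 234   i=2: 180   i=3: 109
  i=4: 349   i=5: 239   i=6: 66   i=7: 257
  i=8: 345   i=9: 177   i=10: 254   i=11: 107
Match at i=11, j=3: k = 11·20 + 3 = 223.

223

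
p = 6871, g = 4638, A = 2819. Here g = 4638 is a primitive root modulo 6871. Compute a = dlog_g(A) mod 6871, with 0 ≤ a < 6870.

Baby-step giant-step with m = ceil(sqrt(6870)) = 83.
Baby table (4638^j mod 6871 for j=0..82):
  0:1  1:4638  2:4814  3:3453  4:5584  5:1793  6:2024  7:1526
  8:458  9:1065  10:6092  11:1144  12:1460  13:3545  14:6278  15:4937
  16:3634  17:6800  18:510  19:1756  20:2193  21:2054  22:3246  23:587
  24:1590  25:1837  26:6837  27:341  28:1228  29:6276  30:2532  31:877
  32:6765  33:3084  34:5041  35:5016  36:5873  37:2330  38:5328  39:3148
  40:6420  41:3917  42:122  43:2414  44:3273  45:2135  46:1019  47:5745
  48:6443  49:655  50:908  51:6252  52:1156  53:2148  54:6345  55:6488
  56:3235  57:4537  58:3604  59:5080  60:381  61:1231  62:6448  63:3232
  64:4365  65:2904  66:1592  67:4242  68:2723  69:376  70:5525  71:2991
  72:6580  73:3929  74:810  75:5214  76:3483  77:433  78:1922  79:2549
  80:4142  81:6151  82:6817
Giant step factor: 4638^(-83) ≡ 5768 (mod 6871).
Scan 2819·5768^i mod 6871 for i = 0, 1, …:
  i=0: 2819   i=1: 3206   i=2: 2347   i=3: 1626
  i=4: 6724   i=5: 4108   i=6: 3736   i=7: 1792
  i=8: 2272   i=9: 1899     …   i=75: 6645
  i=76: 1922
Match at i=76, j=78: a = 76·83 + 78 = 6386.

6386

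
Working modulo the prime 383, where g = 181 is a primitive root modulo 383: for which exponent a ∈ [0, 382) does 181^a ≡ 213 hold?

138

Baby-step giant-step with m = ceil(sqrt(382)) = 20.
Baby table (181^j mod 383 for j=0..19):
  0:1  1:181  2:206  3:135  4:306  5:234  6:224  7:329
  8:184  9:366  10:370  11:328  12:3  13:160  14:235  15:22
  16:152  17:319  18:289  19:221
Giant step factor: 181^(-20) ≡ 34 (mod 383).
Scan 213·34^i mod 383 for i = 0, 1, …:
  i=0: 213   i=1: 348   i=2: 342   i=3: 138
  i=4: 96   i=5: 200   i=6: 289
Match at i=6, j=18: a = 6·20 + 18 = 138.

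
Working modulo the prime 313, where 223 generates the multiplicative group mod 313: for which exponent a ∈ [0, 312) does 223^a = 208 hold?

238

Baby-step giant-step with m = ceil(sqrt(312)) = 18.
Baby table (223^j mod 313 for j=0..17):
  0:1  1:223  2:275  3:290  4:192  5:248  6:216  7:279
  8:243  9:40  10:156  11:45  12:19  13:168  14:217  15:189
  16:205  17:17
Giant step factor: 223^(-18) ≡ 161 (mod 313).
Scan 208·161^i mod 313 for i = 0, 1, …:
  i=0: 208   i=1: 310   i=2: 143   i=3: 174
  i=4: 157   i=5: 237   i=6: 284   i=7: 26
  i=8: 117   i=9: 57   i=10: 100   i=11: 137
  i=12: 147   i=13: 192
Match at i=13, j=4: a = 13·18 + 4 = 238.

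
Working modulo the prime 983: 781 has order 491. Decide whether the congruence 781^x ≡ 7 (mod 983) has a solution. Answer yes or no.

yes

7 ∈ ⟨781⟩ iff 7^491 ≡ 1 (mod 983), since |⟨781⟩| = 491.
7^491 mod 983 = 1.
Since 1 = 1, 7 lies in the subgroup.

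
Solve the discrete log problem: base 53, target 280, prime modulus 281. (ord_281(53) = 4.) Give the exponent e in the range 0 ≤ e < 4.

2

Successive powers of 53 modulo 281:
  53^0=1  53^1=53  53^2=280
So 53^2 ≡ 280 (mod 281), giving e = 2.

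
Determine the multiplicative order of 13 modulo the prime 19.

18

The order of 13 must divide p − 1 = 18 = 2 · 3^2.
Divisors: 1, 2, 3, 6, 9, 18.
Check each in increasing order: 13^1 ≡ 13;  13^2 ≡ 17;  13^3 ≡ 12;  13^6 ≡ 11;  13^9 ≡ 18;  13^18 ≡ 1.
Smallest exponent giving 1 is 18.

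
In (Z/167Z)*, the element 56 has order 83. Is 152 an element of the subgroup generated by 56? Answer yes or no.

yes

152 ∈ ⟨56⟩ iff 152^83 ≡ 1 (mod 167), since |⟨56⟩| = 83.
152^83 mod 167 = 1.
Since 1 = 1, 152 lies in the subgroup.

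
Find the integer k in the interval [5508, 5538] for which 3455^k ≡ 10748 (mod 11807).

5520

Compute 3455^5508 mod 11807 = 6982, then multiply by 3455 repeatedly:
  3455^5508=6982  3455^5509=1109  3455^5510=6127  3455^5511=10641  3455^5512=9464
  3455^5513=4537  3455^5514=7446  3455^5515=10284  3455^5516=3957  3455^5517=10736
  3455^5518=7093  3455^5519=6790  3455^5520=10748
Found 10748 at exponent 5520.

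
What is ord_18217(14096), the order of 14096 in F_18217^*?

22

The order of 14096 must divide p − 1 = 18216 = 2^3 · 3^2 · 11 · 23.
Divisors: 1, 2, 3, 4, 6, 8, 9, 11, 12, 18, 22, 23, 24, 33, 36, 44, 46, 66, 69, 72, 88, 92, 99, 132, 138, 184, 198, 207, 253, 264, 276, 396, 414, 506, 552, 759, 792, 828, 1012, 1518, 1656, 2024, 2277, 3036, 4554, 6072, 9108, 18216.
Check each in increasing order: 14096^1 ≡ 14096;  14096^2 ≡ 4397;  14096^3 ≡ 5878;  14096^4 ≡ 5372;  14096^6 ≡ 11452;  14096^8 ≡ 2656;  14096^9 ≡ 3041;  14096^11 ≡ 18216;  14096^12 ≡ 4121;  14096^18 ≡ 11662;  14096^22 ≡ 1.
Smallest exponent giving 1 is 22.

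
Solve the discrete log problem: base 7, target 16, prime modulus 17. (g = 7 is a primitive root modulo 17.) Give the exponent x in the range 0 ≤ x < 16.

Successive powers of 7 modulo 17:
  7^0=1  7^1=7  7^2=15  7^3=3  7^4=4  7^5=11
  7^6=9  7^7=12  7^8=16
So 7^8 ≡ 16 (mod 17), giving x = 8.

8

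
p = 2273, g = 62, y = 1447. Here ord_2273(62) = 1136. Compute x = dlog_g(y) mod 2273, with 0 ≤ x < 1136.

520

Baby-step giant-step with m = ceil(sqrt(1136)) = 34.
Baby table (62^j mod 2273 for j=0..33):
  0:1  1:62  2:1571  3:1936  4:1836  5:182  6:2192  7:1797
  8:37  9:21  10:1302  11:1169  12:2015  13:2188  14:1549  15:572
  16:1369  17:777  18:441  19:66  20:1819  21:1401  22:488  23:707
  24:647  25:1473  26:406  27:169  28:1386  29:1831  30:2145  31:1156
  32:1209  33:2222
Giant step factor: 62^(-34) ≡ 2048 (mod 2273).
Scan 1447·2048^i mod 2273 for i = 0, 1, …:
  i=0: 1447   i=1: 1737   i=2: 131   i=3: 74
  i=4: 1534   i=5: 346   i=6: 1705   i=7: 512
  i=8: 723   i=9: 981     …   i=14: 1752
  i=15: 1302
Match at i=15, j=10: x = 15·34 + 10 = 520.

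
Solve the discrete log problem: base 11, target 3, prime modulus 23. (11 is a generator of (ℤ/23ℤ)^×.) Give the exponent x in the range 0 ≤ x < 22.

Successive powers of 11 modulo 23:
  11^0=1  11^1=11  11^2=6  11^3=20  11^4=13  11^5=5
  11^6=9  11^7=7  11^8=8  11^9=19  11^10=2  11^11=22
  11^12=12  11^13=17  11^14=3
So 11^14 ≡ 3 (mod 23), giving x = 14.

14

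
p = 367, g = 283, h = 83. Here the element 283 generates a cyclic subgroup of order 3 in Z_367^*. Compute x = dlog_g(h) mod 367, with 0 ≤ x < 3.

2

Successive powers of 283 modulo 367:
  283^0=1  283^1=283  283^2=83
So 283^2 ≡ 83 (mod 367), giving x = 2.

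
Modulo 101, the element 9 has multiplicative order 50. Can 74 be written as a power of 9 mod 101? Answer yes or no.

no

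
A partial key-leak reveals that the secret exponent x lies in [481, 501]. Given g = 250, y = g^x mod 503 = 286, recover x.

Compute 250^481 mod 503 = 309, then multiply by 250 repeatedly:
  250^481=309  250^482=291  250^483=318  250^484=26  250^485=464
  250^486=310  250^487=38  250^488=446  250^489=337  250^490=249
  250^491=381  250^492=183  250^493=480  250^494=286
Found 286 at exponent 494.

494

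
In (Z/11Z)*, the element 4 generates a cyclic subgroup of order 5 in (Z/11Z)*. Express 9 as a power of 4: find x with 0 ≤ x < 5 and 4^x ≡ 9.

3

Successive powers of 4 modulo 11:
  4^0=1  4^1=4  4^2=5  4^3=9
So 4^3 ≡ 9 (mod 11), giving x = 3.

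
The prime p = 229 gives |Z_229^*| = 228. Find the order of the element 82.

57

The order of 82 must divide p − 1 = 228 = 2^2 · 3 · 19.
Divisors: 1, 2, 3, 4, 6, 12, 19, 38, 57, 76, 114, 228.
Check each in increasing order: 82^1 ≡ 82;  82^2 ≡ 83;  82^3 ≡ 165;  82^4 ≡ 19;  82^6 ≡ 203;  82^12 ≡ 218;  82^19 ≡ 94;  82^38 ≡ 134;  82^57 ≡ 1.
Smallest exponent giving 1 is 57.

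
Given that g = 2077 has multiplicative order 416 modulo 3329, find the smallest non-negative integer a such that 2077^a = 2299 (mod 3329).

Baby-step giant-step with m = ceil(sqrt(416)) = 21.
Baby table (2077^j mod 3329 for j=0..20):
  0:1  1:2077  2:2874  3:401  4:627  5:640  6:1009  7:1752
  8:307  9:1800  10:133  11:3263  12:2736  13:69  14:166  15:1895
  16:1037  17:3315  18:883  19:3041  20:1044
Giant step factor: 2077^(-21) ≡ 391 (mod 3329).
Scan 2299·391^i mod 3329 for i = 0, 1, …:
  i=0: 2299   i=1: 79   i=2: 928   i=3: 3316
  i=4: 1575   i=5: 3289   i=6: 1005   i=7: 133
Match at i=7, j=10: a = 7·21 + 10 = 157.

157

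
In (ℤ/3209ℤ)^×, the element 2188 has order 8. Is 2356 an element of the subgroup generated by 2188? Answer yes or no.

no

⟨2188⟩ has order 8; its elements mod 3209 are {1, 22, 484, 1021, 2188, 2725, 3187, 3208}.
2356 is not in this set.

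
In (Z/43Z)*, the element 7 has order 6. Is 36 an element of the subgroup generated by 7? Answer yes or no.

yes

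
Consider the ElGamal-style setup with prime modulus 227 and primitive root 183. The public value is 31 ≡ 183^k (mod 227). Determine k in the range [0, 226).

161

Baby-step giant-step with m = ceil(sqrt(226)) = 16.
Baby table (183^j mod 227 for j=0..15):
  0:1  1:183  2:120  3:168  4:99  5:184  6:76  7:61
  8:40  9:56  10:33  11:137  12:101  13:96  14:89  15:170
Giant step factor: 183^(-16) ≡ 62 (mod 227).
Scan 31·62^i mod 227 for i = 0, 1, …:
  i=0: 31   i=1: 106   i=2: 216   i=3: 226
  i=4: 165   i=5: 15   i=6: 22   i=7: 2
  i=8: 124   i=9: 197   i=10: 183
Match at i=10, j=1: k = 10·16 + 1 = 161.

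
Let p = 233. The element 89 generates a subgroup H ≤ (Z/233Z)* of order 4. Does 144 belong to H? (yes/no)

144 ∈ ⟨89⟩ iff 144^4 ≡ 1 (mod 233), since |⟨89⟩| = 4.
144^4 mod 233 = 1.
Since 1 = 1, 144 lies in the subgroup.

yes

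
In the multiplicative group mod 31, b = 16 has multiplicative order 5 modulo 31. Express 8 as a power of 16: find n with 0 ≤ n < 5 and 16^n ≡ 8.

Successive powers of 16 modulo 31:
  16^0=1  16^1=16  16^2=8
So 16^2 ≡ 8 (mod 31), giving n = 2.

2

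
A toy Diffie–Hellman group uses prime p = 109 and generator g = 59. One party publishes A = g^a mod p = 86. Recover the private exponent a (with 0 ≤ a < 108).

Baby-step giant-step with m = ceil(sqrt(108)) = 11.
Baby table (59^j mod 109 for j=0..10):
  0:1  1:59  2:102  3:23  4:49  5:57  6:93  7:37
  8:3  9:68  10:88
Giant step factor: 59^(-11) ≡ 79 (mod 109).
Scan 86·79^i mod 109 for i = 0, 1, …:
  i=0: 86   i=1: 36   i=2: 10   i=3: 27
  i=4: 62   i=5: 102
Match at i=5, j=2: a = 5·11 + 2 = 57.

57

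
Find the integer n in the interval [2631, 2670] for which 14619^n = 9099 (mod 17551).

2661

Compute 14619^2631 mod 17551 = 6481, then multiply by 14619 repeatedly:
  14619^2631=6481  14619^2632=5441  14619^2633=847  14619^2634=8838  14619^2635=9811
  14619^2636=237  14619^2637=7156  14619^2638=9604  14619^2639=10427  14619^2640=1878
  14619^2641=4718  14619^2642=14563  14619^2643=2867  14619^2644=885  14619^2645=2728
  14619^2646=4760  14619^2647=14276  14619^2648=1903  14619^2649=1622  14619^2650=617
  14619^2651=16260  14619^2652=11747  14619^2653=10409  14619^2654=2001  14619^2655=12653
  14619^2656=4218  14619^2657=6279  14619^2658=971  14619^2659=13841  14619^2660=13651
  14619^2661=9099
Found 9099 at exponent 2661.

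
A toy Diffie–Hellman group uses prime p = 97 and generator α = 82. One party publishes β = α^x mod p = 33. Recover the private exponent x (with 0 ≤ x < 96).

36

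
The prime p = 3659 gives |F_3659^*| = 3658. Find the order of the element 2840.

1829

The order of 2840 must divide p − 1 = 3658 = 2 · 31 · 59.
Divisors: 1, 2, 31, 59, 62, 118, 1829, 3658.
Check each in increasing order: 2840^1 ≡ 2840;  2840^2 ≡ 1164;  2840^31 ≡ 3422;  2840^59 ≡ 2851;  2840^62 ≡ 1284;  2840^118 ≡ 1562;  2840^1829 ≡ 1.
Smallest exponent giving 1 is 1829.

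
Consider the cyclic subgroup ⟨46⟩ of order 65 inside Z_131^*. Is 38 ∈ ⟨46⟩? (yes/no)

yes

38 ∈ ⟨46⟩ iff 38^65 ≡ 1 (mod 131), since |⟨46⟩| = 65.
38^65 mod 131 = 1.
Since 1 = 1, 38 lies in the subgroup.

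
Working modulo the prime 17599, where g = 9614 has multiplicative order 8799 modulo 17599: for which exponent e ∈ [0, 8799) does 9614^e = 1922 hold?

Baby-step giant-step with m = ceil(sqrt(8799)) = 94.
Baby table (9614^j mod 17599 for j=0..93):
  0:1  1:9614  2:16647  3:16551  4:8755  5:12152  6:7166  7:11438
  8:6380  9:4805  10:15494  11:1380  12:15273  13:6165  14:14477  15:8986
  16:15512  17:16041  18:15736  19:4900  20:13676  21:16534  22:3708  23:10737
  24:7383  25:3395  26:10984  27:6176  28:14637  29:16113  30:3984  31:6752
  32:8616  33:13330  34:16301  35:16318  36:3766  37:5181  38:4964  39:13007
  40:8403  41:7032  42:7889  43:10755  44:4445  45:3858  46:9719  47:5375
  48:4586  49:4309  50:16279  51:15998  52:7111  53:10638  54:5943  55:9648
  56:9142  57:1782  58:8321  59:10639  60:15557  61:8696  62:8094  63:10537
  64:2874  65:206  66:9396  67:15076  68:12899  69:8432  70:4254  71:15479
  72:15561  73:11954  74:4286  75:6345  76:2696  77:13616  78:2862  79:8031
  80:3221  81:10053  82:13433  83:3400  84:6257  85:1416  86:9397  87:7091
  88:11947  89:7384  90:13009  91:10032  92:5128  93:5793
Giant step factor: 9614^(-94) ≡ 8783 (mod 17599).
Scan 1922·8783^i mod 17599 for i = 0, 1, …:
  i=0: 1922   i=1: 3485   i=2: 4094   i=3: 2845
  i=4: 14654   i=5: 4595   i=6: 3378   i=7: 14659
  i=8: 13312   i=9: 9139     …   i=20: 4744
  i=21: 9719
Match at i=21, j=46: e = 21·94 + 46 = 2020.

2020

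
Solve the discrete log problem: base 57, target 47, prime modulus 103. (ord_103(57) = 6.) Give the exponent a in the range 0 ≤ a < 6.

Successive powers of 57 modulo 103:
  57^0=1  57^1=57  57^2=56  57^3=102  57^4=46  57^5=47
So 57^5 ≡ 47 (mod 103), giving a = 5.

5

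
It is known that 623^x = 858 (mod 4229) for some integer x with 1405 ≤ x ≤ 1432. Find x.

1432

Compute 623^1405 mod 4229 = 3597, then multiply by 623 repeatedly:
  623^1405=3597  623^1406=3790  623^1407=1388  623^1408=2008  623^1409=3429
  623^1410=622  623^1411=2667  623^1412=3773  623^1413=3484  623^1414=1055
  623^1415=1770  623^1416=3170  623^1417=4196  623^1418=586  623^1419=1384
  623^1420=3745  623^1421=2956  623^1422=1973  623^1423=2769  623^1424=3884
  623^1425=744  623^1426=2551  623^1427=3398  623^1428=2454  623^1429=2173
  623^1430=499  623^1431=2160  623^1432=858
Found 858 at exponent 1432.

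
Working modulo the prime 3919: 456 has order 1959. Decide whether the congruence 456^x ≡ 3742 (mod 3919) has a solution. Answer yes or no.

3742 ∈ ⟨456⟩ iff 3742^1959 ≡ 1 (mod 3919), since |⟨456⟩| = 1959.
3742^1959 mod 3919 = 3918.
Since 3918 ≠ 1, 3742 does not lie in the subgroup.

no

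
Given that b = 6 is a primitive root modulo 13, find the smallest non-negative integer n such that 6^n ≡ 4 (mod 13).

10

Successive powers of 6 modulo 13:
  6^0=1  6^1=6  6^2=10  6^3=8  6^4=9  6^5=2
  6^6=12  6^7=7  6^8=3  6^9=5  6^10=4
So 6^10 ≡ 4 (mod 13), giving n = 10.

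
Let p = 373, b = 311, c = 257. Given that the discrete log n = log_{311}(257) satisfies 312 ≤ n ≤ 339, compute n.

328

Compute 311^312 mod 373 = 75, then multiply by 311 repeatedly:
  311^312=75  311^313=199  311^314=344  311^315=306  311^316=51
  311^317=195  311^318=219  311^319=223  311^320=348  311^321=58
  311^322=134  311^323=271  311^324=356  311^325=308  311^326=300
  311^327=50  311^328=257
Found 257 at exponent 328.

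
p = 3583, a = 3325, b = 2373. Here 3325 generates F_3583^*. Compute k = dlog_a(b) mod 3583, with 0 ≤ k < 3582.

Baby-step giant-step with m = ceil(sqrt(3582)) = 60.
Baby table (3325^j mod 3583 for j=0..59):
  0:1  1:3325  2:2070  3:3390  4:3215  5:1786  6:1419  7:2947
  8:2853  9:2024  10:926  11:1153  12:3498  13:432  14:3200  15:2073
  16:2616  17:2259  18:1207  19:315  20:1139  21:3527  22:116  23:2319
  24:59  25:2693  26:308  27:2945  28:3369  29:1467  30:1312  31:1889
  32:3509  33:1177  34:889  35:3533  36:2151  37:407  38:2484  39:485
  40:275  41:710  42:3136  43:670  44:2707  45:279  46:3261  47:667
  48:3481  49:1235  50:257  51:1771  52:1706  53:561  54:2165  55:378
  56:2800  57:1366  58:2289  59:633
Giant step factor: 3325^(-60) ≡ 1832 (mod 3583).
Scan 2373·1832^i mod 3583 for i = 0, 1, …:
  i=0: 2373   i=1: 1157   i=2: 2071   i=3: 3258
  i=4: 2961   i=5: 3473   i=6: 2711   i=7: 514
  i=8: 2902   i=9: 2875     …   i=41: 3238
  i=42: 2151
Match at i=42, j=36: k = 42·60 + 36 = 2556.

2556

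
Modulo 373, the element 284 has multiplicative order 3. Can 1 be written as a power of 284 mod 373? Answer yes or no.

⟨284⟩ has order 3; its elements mod 373 are {1, 88, 284}.
1 is in this set.

yes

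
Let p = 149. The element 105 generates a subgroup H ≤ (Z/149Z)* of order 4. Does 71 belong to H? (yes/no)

⟨105⟩ has order 4; its elements mod 149 are {1, 44, 105, 148}.
71 is not in this set.

no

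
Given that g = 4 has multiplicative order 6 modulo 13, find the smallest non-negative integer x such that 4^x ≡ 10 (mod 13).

5

Successive powers of 4 modulo 13:
  4^0=1  4^1=4  4^2=3  4^3=12  4^4=9  4^5=10
So 4^5 ≡ 10 (mod 13), giving x = 5.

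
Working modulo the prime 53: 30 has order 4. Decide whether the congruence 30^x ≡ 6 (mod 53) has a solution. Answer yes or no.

no

6 ∈ ⟨30⟩ iff 6^4 ≡ 1 (mod 53), since |⟨30⟩| = 4.
6^4 mod 53 = 24.
Since 24 ≠ 1, 6 does not lie in the subgroup.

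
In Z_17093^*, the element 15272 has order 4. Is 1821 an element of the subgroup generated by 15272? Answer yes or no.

yes

⟨15272⟩ has order 4; its elements mod 17093 are {1, 1821, 15272, 17092}.
1821 is in this set.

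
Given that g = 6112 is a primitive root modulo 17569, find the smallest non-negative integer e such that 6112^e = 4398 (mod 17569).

15115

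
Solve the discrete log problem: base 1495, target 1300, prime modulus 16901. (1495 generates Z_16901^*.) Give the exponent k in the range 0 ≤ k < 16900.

Baby-step giant-step with m = ceil(sqrt(16900)) = 130.
Baby table (1495^j mod 16901 for j=0..129):
  0:1  1:1495  2:4093  3:873  4:3758  5:7078  6:1584  7:1940
  8:10229  9:13851  10:3520  11:6189  12:7708  13:13879  14:11578  15:2486
  16:15251  17:796  18:6950  19:13036  20:1967  21:16792  22:6055  23:10190
  24:6249  25:12903  26:5944  27:13255  28:8253  29:505  30:11331  31:5043
  32:1439  33:4878  34:8279  35:5573  36:16343  37:10840  38:14642  39:2995
  40:15661  41:5310  42:11881  43:16045  44:4756  45:11800  46:13257  47:11243
  48:8691  49:13077  50:12559  51:15595  52:8046  53:12159  54:9130  55:10243
  56:979  57:10119  58:1510  59:9617  60:11565  61:16853  62:12745  63:6348
  64:8799  65:5527  66:15177  67:8473  68:8286  69:16038  70:11192  71:50
  72:7146  73:1838  74:9848  75:1989  76:15880  77:11596  78:12495  79:4420
  80:16510  81:6990  82:5232  83:13578  84:1009  85:4266  86:5993  87:2005
  88:5998  89:9480  90:9562  91:13845  92:11451  93:15433  94:2470  95:8232
  96:2912  97:9883  98:3611  99:7026  100:8349  101:8817  102:15536  103:4346
  104:7286  105:8326  106:8234  107:5902  108:1168  109:5357  110:14542  111:5604
  112:11985  113:2515  114:7903  115:1186  116:15366  117:3711  118:4417  119:12025
  120:11612  121:2613  122:2304  123:13577  124:16415  125:173  126:5120  127:15148
  128:15821  129:7896
Giant step factor: 1495^(-130) ≡ 16850 (mod 16901).
Scan 1300·16850^i mod 16901 for i = 0, 1, …:
  i=0: 1300   i=1: 1304   i=2: 1100   i=3: 11504
  i=4: 4831   i=5: 7134   i=6: 7988   i=7: 15137
  i=8: 5459   i=9: 8908     …   i=35: 772
  i=36: 11331
Match at i=36, j=30: k = 36·130 + 30 = 4710.

4710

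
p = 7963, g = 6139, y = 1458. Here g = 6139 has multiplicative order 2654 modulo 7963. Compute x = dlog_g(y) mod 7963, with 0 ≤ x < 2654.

Baby-step giant-step with m = ceil(sqrt(2654)) = 52.
Baby table (6139^j mod 7963 for j=0..51):
  0:1  1:6139  2:6405  3:6964  4:6612  5:3657  6:2626  7:3902
  8:1674  9:4416  10:3772  11:7867  12:7881  13:6234  14:348  15:2288
  16:7263  17:2720  18:7632  19:6519  20:6066  21:4186  22:1253  23:7872
  24:6724  25:6407  26:3316  27:3496  28:1659  29:7887  30:3253  31:6926
  32:4257  33:7120  34:773  35:7462  36:6042  37:184  38:6793  39:7959
  40:7296  41:6232  42:3996  43:5404  44:1298  45:5422  46:318  47:1267
  48:6225  49:838  50:384  51:328
Giant step factor: 6139^(-52) ≡ 2198 (mod 7963).
Scan 1458·2198^i mod 7963 for i = 0, 1, …:
  i=0: 1458   i=1: 3558   i=2: 818   i=3: 6289
  i=4: 7417   i=5: 2305   i=6: 1922   i=7: 4166
  i=8: 7381   i=9: 2807     …   i=27: 6952
  i=28: 7462
Match at i=28, j=35: x = 28·52 + 35 = 1491.

1491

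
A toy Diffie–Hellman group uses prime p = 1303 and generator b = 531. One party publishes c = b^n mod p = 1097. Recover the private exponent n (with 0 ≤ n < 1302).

Successive powers of 531 modulo 1303:
  531^0=1  531^1=531  531^2=513  531^3=76  531^4=1266  531^5=1201
  531^6=564  531^7=1097
So 531^7 ≡ 1097 (mod 1303), giving n = 7.

7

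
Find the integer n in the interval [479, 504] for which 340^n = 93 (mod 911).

500

Compute 340^479 mod 911 = 306, then multiply by 340 repeatedly:
  340^479=306  340^480=186  340^481=381  340^482=178  340^483=394
  340^484=43  340^485=44  340^486=384  340^487=287  340^488=103
  340^489=402  340^490=30  340^491=179  340^492=734  340^493=857
  340^494=771  340^495=683  340^496=826  340^497=252  340^498=46
  340^499=153  340^500=93
Found 93 at exponent 500.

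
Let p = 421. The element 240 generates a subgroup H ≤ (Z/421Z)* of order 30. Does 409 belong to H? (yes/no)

yes

409 ∈ ⟨240⟩ iff 409^30 ≡ 1 (mod 421), since |⟨240⟩| = 30.
409^30 mod 421 = 1.
Since 1 = 1, 409 lies in the subgroup.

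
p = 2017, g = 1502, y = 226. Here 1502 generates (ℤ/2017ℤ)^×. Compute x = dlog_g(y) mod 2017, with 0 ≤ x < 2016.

1621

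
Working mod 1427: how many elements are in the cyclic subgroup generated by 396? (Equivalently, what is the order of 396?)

713

The order of 396 must divide p − 1 = 1426 = 2 · 23 · 31.
Divisors: 1, 2, 23, 31, 46, 62, 713, 1426.
Check each in increasing order: 396^1 ≡ 396;  396^2 ≡ 1273;  396^23 ≡ 1275;  396^31 ≡ 741;  396^46 ≡ 272;  396^62 ≡ 1113;  396^713 ≡ 1.
Smallest exponent giving 1 is 713.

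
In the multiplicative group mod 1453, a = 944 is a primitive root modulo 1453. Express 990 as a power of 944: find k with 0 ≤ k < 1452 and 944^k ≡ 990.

Baby-step giant-step with m = ceil(sqrt(1452)) = 39.
Baby table (944^j mod 1453 for j=0..38):
  0:1  1:944  2:447  3:598  4:748  5:1407  6:166  7:1233
  8:99  9:464  10:663  11:1082  12:1402  13:1258  14:451  15:15
  16:1083  17:893  18:252  19:1049  20:763  21:1037  22:1059  23:32
  24:1148  25:1227  26:247  27:688  28:1434  29:953  30:225  31:262
  32:318  33:874  34:1205  35:1274  36:1025  37:1355  38:480
Giant step factor: 944^(-39) ≡ 1379 (mod 1453).
Scan 990·1379^i mod 1453 for i = 0, 1, …:
  i=0: 990   i=1: 843   i=2: 97   i=3: 87
  i=4: 827   i=5: 1281   i=6: 1104   i=7: 1125
  i=8: 1024   i=9: 1233
Match at i=9, j=7: k = 9·39 + 7 = 358.

358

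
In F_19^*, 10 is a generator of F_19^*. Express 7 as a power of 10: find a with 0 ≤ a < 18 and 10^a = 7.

Successive powers of 10 modulo 19:
  10^0=1  10^1=10  10^2=5  10^3=12  10^4=6  10^5=3
  10^6=11  10^7=15  10^8=17  10^9=18  10^10=9  10^11=14
  10^12=7
So 10^12 ≡ 7 (mod 19), giving a = 12.

12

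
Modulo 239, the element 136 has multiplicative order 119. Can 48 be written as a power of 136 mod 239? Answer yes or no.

yes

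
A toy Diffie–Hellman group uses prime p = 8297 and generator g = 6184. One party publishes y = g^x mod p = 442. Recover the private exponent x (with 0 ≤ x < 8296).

Baby-step giant-step with m = ceil(sqrt(8296)) = 92.
Baby table (6184^j mod 8297 for j=0..91):
  0:1  1:6184  2:983  3:5468  4:3837  5:6885  6:4933  7:5900
  8:3691  9:97  10:2464  11:4084  12:7685  13:7121  14:4085  15:5572
  16:8104  17:1256  18:1112  19:6692  20:6189  21:7012  22:2086  23:6286
  24:1179  25:6170  26:5674  27:3  28:1958  29:2949  30:8107  31:3214
  32:4061  33:6502  34:1106  35:2776  36:291  37:7392  38:3955  39:6461
  40:4769  41:3958  42:122  43:7718  44:3768  45:3336  46:3482  47:1973
  48:4442  49:6258  50:2264  51:3537  52:1916  53:428  54:9  55:5874
  56:550  57:7727  58:1345  59:3886  60:2912  61:3318  62:31  63:873
  64:5582  65:3568  66:2789  67:6010  68:3577  69:366  70:6560  71:3007
  72:1711  73:2149  74:5919  75:5029  76:2180  77:6792  78:2314  79:5748
  80:1284  81:27  82:1028  83:1650  84:6587  85:4035  86:3361  87:439
  88:1657  89:93  90:2619  91:152
Giant step factor: 6184^(-92) ≡ 6963 (mod 8297).
Scan 442·6963^i mod 8297 for i = 0, 1, …:
  i=0: 442   i=1: 7756   i=2: 8152   i=3: 2599
  i=4: 1080   i=5: 2958   i=6: 3400   i=7: 2859
  i=8: 2714   i=9: 5313     …   i=39: 6790
  i=40: 2464
Match at i=40, j=10: x = 40·92 + 10 = 3690.

3690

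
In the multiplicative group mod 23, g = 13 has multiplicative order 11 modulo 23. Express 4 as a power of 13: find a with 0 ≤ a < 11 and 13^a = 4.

5

Successive powers of 13 modulo 23:
  13^0=1  13^1=13  13^2=8  13^3=12  13^4=18  13^5=4
So 13^5 ≡ 4 (mod 23), giving a = 5.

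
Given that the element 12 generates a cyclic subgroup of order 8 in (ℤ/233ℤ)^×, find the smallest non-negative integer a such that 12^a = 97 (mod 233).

3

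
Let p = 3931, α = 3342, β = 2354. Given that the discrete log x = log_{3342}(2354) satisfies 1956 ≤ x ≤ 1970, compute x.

1957

Compute 3342^1956 mod 3931 = 2412, then multiply by 3342 repeatedly:
  3342^1956=2412  3342^1957=2354
Found 2354 at exponent 1957.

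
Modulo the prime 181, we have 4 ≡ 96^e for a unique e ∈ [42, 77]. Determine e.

62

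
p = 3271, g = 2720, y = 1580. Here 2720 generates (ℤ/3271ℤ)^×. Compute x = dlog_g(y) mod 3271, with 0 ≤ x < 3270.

2949

Baby-step giant-step with m = ceil(sqrt(3270)) = 58.
Baby table (2720^j mod 3271 for j=0..57):
  0:1  1:2720  2:2669  3:1331  4:2594  5:133  6:1950  7:1709
  8:389  9:1547  10:1334  11:941  12:1598  13:2672  14:2949  15:788
  16:855  17:3190  18:2108  19:2968  20:132  21:2501  22:2311  23:2329
  24:2224  25:1201  26:2262  27:3160  28:2283  29:1402  30:2725  31:3185
  32:1592  33:2707  34:19  35:2615  36:1646  37:2392  38:221  39:2527
  40:1069  41:3032  42:849  43:3225  44:2449  45:1524  46:923  47:1703
  48:424  49:1888  50:3161  51:1732  52:800  53:785  54:2508  55:1725
  56:1386  57:1728
Giant step factor: 2720^(-58) ≡ 49 (mod 3271).
Scan 1580·49^i mod 3271 for i = 0, 1, …:
  i=0: 1580   i=1: 2187   i=2: 2491   i=3: 1032
  i=4: 1503   i=5: 1685   i=6: 790   i=7: 2729
  i=8: 2881   i=9: 516     …   i=49: 2909
  i=50: 1888
Match at i=50, j=49: x = 50·58 + 49 = 2949.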